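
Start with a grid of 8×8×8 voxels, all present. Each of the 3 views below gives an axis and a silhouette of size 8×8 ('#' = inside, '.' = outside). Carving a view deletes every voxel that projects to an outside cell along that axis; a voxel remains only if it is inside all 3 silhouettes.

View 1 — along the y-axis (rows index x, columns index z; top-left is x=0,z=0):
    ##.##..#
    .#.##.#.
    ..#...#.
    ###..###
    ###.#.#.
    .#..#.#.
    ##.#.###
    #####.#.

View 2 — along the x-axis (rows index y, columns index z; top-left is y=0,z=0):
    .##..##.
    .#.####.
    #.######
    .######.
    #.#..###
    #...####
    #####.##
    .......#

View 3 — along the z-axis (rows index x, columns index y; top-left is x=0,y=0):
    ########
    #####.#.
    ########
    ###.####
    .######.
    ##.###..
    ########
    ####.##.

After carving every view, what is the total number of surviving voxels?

full grid |V| = 512
step 1: project along y, AND mask (37/64) → |grid| = 296
step 2: project along x, AND mask (40/64) → |grid| = 185
step 3: project along z, AND mask (54/64) → |grid| = 168

remaining voxels: 168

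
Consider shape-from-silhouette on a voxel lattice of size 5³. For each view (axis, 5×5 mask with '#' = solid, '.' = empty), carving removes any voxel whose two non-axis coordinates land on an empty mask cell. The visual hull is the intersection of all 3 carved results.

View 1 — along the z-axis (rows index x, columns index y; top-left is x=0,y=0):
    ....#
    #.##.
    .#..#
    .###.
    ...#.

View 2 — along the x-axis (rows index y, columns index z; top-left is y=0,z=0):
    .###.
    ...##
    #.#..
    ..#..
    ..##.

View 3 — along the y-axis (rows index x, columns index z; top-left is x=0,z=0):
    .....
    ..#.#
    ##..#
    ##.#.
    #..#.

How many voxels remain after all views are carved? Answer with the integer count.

voxel count = 6

start: 5×5×5 = 125 voxels
step 1: project along z, AND mask (10/25) → |grid| = 50
step 2: project along x, AND mask (10/25) → |grid| = 18
step 3: project along y, AND mask (10/25) → |grid| = 6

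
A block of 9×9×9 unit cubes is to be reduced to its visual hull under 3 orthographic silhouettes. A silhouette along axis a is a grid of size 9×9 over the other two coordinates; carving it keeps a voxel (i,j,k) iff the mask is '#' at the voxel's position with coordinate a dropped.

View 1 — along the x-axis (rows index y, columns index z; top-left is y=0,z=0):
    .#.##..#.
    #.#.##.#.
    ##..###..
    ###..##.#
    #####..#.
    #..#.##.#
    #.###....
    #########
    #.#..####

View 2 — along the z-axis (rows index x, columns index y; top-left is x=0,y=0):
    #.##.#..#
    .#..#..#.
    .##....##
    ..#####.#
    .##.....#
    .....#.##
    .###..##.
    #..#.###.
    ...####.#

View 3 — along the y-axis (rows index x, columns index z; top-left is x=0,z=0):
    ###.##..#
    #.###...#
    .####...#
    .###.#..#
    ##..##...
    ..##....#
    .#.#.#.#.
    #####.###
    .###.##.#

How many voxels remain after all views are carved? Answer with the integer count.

before carving: 729 voxels (9×9×9)
step 1: project along x, AND mask (50/81) → |grid| = 450
step 2: project along z, AND mask (39/81) → |grid| = 223
step 3: project along y, AND mask (46/81) → |grid| = 128

|visual hull| = 128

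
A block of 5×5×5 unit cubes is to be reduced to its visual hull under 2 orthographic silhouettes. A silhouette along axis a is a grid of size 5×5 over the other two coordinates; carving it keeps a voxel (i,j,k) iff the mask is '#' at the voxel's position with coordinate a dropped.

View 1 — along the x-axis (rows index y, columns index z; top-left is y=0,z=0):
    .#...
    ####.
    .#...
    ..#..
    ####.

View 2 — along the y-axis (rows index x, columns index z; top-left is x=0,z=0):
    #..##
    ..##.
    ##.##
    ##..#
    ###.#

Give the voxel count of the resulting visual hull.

voxel count = 32

initial block: 5^3 = 125
after view 1 [x-axis, 11 of 25 cells solid] → remaining = 55
after view 2 [y-axis, 16 of 25 cells solid] → remaining = 32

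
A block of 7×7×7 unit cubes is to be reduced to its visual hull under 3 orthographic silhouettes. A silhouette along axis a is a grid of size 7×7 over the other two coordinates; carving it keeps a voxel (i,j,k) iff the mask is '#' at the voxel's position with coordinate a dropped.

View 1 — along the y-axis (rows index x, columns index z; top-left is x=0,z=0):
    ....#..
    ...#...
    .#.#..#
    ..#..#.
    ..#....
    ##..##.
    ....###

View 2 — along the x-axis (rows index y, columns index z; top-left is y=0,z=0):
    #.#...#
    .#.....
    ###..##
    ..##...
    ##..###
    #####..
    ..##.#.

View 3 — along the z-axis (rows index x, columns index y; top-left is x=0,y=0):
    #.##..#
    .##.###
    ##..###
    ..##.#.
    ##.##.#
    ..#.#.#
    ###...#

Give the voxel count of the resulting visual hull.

remaining voxels: 28

initial block: 7^3 = 343
carve view 1 (along y, XZ-mask fill 15/49): 105 voxels remain
carve view 2 (along x, YZ-mask fill 24/49): 49 voxels remain
carve view 3 (along z, XY-mask fill 29/49): 28 voxels remain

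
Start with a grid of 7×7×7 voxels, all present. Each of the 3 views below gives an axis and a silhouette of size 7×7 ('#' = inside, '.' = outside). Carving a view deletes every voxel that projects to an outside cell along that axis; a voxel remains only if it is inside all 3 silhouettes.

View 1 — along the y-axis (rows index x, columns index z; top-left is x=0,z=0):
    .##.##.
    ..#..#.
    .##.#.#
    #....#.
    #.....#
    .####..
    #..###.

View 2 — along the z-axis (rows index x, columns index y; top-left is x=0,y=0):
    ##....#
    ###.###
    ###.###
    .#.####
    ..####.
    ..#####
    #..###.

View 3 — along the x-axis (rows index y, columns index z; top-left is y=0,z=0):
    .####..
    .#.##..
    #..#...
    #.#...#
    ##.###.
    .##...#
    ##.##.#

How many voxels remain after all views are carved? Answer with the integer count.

remaining voxels: 49

full grid |V| = 343
carve view 1 (along y, XZ-mask fill 22/49): 154 voxels remain
carve view 2 (along z, XY-mask fill 33/49): 102 voxels remain
carve view 3 (along x, YZ-mask fill 25/49): 49 voxels remain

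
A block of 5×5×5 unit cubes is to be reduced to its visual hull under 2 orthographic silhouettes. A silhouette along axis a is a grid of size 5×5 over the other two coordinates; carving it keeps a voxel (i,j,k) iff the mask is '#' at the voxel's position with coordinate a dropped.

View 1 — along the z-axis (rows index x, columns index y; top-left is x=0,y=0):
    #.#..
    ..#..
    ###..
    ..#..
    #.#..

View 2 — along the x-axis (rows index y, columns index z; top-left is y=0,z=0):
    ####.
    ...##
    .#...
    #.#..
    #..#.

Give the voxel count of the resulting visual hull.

start: 5×5×5 = 125 voxels
carve view 1 (along z, XY-mask fill 9/25): 45 voxels remain
carve view 2 (along x, YZ-mask fill 11/25): 19 voxels remain

|visual hull| = 19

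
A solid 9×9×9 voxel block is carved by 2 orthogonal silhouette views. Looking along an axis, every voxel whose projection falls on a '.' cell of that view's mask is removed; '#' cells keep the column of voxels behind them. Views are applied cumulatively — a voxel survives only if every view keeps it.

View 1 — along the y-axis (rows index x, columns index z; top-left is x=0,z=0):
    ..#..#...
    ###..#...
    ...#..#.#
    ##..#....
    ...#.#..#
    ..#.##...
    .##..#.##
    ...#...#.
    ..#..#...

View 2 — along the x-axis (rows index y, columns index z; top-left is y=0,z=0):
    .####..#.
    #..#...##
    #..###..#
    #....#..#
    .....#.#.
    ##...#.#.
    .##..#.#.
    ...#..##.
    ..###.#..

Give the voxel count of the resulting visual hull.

full grid |V| = 729
step 1: project along y, AND mask (27/81) → |grid| = 243
step 2: project along x, AND mask (34/81) → |grid| = 106

|visual hull| = 106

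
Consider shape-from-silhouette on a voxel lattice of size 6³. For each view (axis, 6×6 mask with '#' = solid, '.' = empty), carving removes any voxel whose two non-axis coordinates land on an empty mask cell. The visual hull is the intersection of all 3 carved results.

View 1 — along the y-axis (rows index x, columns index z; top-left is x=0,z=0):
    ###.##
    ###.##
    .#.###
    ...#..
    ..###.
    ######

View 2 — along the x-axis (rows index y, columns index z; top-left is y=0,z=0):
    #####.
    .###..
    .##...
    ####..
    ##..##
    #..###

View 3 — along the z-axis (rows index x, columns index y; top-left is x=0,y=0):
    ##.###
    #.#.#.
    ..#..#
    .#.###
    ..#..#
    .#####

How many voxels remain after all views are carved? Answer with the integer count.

start: 6×6×6 = 216 voxels
carve view 1 (along y, XZ-mask fill 24/36): 144 voxels remain
carve view 2 (along x, YZ-mask fill 22/36): 87 voxels remain
carve view 3 (along z, XY-mask fill 21/36): 53 voxels remain

53 voxels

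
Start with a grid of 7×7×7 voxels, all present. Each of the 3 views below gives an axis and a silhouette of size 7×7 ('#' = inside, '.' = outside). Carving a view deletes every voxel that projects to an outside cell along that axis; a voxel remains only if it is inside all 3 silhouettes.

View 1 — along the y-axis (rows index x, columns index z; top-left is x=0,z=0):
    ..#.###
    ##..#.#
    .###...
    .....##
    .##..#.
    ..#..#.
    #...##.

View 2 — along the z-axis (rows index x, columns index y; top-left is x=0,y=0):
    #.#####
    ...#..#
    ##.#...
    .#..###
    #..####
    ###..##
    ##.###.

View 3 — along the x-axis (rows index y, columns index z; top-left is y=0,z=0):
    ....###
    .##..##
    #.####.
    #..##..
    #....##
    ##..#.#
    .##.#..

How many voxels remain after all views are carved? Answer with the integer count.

voxel count = 45

full grid |V| = 343
V1 y: intersect with XZ mask (21 set) -- 147 left
V2 z: intersect with XY mask (30 set) -- 89 left
V3 x: intersect with YZ mask (25 set) -- 45 left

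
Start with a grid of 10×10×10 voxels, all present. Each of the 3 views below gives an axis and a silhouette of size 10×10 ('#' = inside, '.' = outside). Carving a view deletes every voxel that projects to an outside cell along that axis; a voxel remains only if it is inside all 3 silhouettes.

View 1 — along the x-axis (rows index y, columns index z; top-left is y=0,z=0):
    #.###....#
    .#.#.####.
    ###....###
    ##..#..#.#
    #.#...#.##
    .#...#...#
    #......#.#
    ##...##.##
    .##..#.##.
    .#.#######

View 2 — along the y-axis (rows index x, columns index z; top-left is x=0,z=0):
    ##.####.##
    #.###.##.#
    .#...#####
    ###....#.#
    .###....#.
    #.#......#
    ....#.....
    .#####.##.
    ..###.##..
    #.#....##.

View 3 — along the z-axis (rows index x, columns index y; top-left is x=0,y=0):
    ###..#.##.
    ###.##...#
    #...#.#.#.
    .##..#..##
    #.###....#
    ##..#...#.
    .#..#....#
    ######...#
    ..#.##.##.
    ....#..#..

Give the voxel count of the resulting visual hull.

full grid |V| = 1000
step 1: project along x, AND mask (52/100) → |grid| = 520
step 2: project along y, AND mask (50/100) → |grid| = 260
step 3: project along z, AND mask (47/100) → |grid| = 128

128 voxels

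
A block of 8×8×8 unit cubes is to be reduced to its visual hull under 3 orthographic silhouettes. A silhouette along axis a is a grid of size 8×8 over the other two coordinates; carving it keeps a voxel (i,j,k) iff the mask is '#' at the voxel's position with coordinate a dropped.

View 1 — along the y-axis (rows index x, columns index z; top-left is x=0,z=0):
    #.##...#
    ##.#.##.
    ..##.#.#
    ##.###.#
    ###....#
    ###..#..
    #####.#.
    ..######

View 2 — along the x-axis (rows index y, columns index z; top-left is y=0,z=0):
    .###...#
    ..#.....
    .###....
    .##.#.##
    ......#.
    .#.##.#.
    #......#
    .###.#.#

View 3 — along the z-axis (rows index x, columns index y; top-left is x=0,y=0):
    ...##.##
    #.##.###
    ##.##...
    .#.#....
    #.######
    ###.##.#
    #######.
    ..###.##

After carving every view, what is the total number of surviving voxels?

before carving: 512 voxels (8×8×8)
carve view 1 (along y, XZ-mask fill 39/64): 312 voxels remain
carve view 2 (along x, YZ-mask fill 25/64): 125 voxels remain
carve view 3 (along z, XY-mask fill 41/64): 81 voxels remain

remaining voxels: 81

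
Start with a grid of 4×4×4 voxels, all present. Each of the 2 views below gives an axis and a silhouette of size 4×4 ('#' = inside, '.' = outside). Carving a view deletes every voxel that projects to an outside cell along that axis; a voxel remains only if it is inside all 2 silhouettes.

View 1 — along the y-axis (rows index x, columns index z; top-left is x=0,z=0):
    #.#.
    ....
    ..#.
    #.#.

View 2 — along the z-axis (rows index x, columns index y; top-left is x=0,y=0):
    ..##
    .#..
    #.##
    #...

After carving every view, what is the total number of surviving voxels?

9 voxels

initial block: 4^3 = 64
[1] y-view keeps 5 columns → grid now 20
[2] z-view keeps 7 columns → grid now 9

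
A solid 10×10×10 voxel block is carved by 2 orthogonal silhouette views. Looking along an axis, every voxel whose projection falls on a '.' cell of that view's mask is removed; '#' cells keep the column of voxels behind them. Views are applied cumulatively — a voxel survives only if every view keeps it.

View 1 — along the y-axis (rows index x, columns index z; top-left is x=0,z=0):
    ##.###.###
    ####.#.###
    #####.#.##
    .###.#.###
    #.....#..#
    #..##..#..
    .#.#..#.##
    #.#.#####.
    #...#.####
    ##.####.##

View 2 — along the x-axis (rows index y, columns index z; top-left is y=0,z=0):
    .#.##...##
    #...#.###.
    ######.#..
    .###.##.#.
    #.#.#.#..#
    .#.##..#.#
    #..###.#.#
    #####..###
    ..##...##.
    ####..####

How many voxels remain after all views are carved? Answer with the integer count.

initial block: 10^3 = 1000
carve view 1 (along y, XZ-mask fill 64/100): 640 voxels remain
carve view 2 (along x, YZ-mask fill 59/100): 383 voxels remain

|visual hull| = 383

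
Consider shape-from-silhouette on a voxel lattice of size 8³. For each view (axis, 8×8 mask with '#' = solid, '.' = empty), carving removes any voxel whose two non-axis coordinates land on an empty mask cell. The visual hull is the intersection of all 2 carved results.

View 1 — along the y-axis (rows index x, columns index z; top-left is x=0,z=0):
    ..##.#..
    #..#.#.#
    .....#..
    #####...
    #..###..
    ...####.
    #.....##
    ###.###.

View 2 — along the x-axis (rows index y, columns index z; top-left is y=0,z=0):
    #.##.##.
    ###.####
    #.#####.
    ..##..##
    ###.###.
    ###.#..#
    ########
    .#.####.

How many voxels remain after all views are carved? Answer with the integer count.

full grid |V| = 512
[1] y-view keeps 30 columns → grid now 240
[2] x-view keeps 46 columns → grid now 175

|visual hull| = 175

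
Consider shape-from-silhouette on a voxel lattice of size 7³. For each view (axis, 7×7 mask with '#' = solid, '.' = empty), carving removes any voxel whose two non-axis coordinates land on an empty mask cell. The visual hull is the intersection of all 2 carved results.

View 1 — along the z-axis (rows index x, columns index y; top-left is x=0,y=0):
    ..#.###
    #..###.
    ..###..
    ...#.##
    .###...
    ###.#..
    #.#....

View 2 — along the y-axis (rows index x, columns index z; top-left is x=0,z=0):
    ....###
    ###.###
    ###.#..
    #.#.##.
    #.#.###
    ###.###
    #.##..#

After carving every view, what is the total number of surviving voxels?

|visual hull| = 107

start: 7×7×7 = 343 voxels
carve view 1 (along z, XY-mask fill 23/49): 161 voxels remain
carve view 2 (along y, XZ-mask fill 32/49): 107 voxels remain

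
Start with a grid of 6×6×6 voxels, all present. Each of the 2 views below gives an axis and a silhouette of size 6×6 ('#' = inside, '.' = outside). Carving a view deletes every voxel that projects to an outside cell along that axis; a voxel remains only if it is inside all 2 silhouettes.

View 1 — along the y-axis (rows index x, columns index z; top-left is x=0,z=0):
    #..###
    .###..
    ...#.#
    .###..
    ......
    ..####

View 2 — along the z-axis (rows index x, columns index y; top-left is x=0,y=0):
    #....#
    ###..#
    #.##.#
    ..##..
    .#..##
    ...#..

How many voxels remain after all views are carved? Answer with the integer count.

full grid |V| = 216
  1. axis=1 (XZ plane), |mask|=16  ⇒  voxels=96
  2. axis=2 (XY plane), |mask|=16  ⇒  voxels=38

remaining voxels: 38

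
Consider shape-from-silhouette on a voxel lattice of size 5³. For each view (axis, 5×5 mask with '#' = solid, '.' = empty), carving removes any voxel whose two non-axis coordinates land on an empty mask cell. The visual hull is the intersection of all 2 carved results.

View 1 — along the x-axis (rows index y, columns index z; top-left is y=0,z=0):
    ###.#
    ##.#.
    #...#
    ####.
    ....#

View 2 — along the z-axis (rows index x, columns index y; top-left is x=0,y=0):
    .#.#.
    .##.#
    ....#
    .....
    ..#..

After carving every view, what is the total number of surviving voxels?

full grid |V| = 125
  1. axis=0 (YZ plane), |mask|=14  ⇒  voxels=70
  2. axis=2 (XY plane), |mask|=7  ⇒  voxels=16

remaining voxels: 16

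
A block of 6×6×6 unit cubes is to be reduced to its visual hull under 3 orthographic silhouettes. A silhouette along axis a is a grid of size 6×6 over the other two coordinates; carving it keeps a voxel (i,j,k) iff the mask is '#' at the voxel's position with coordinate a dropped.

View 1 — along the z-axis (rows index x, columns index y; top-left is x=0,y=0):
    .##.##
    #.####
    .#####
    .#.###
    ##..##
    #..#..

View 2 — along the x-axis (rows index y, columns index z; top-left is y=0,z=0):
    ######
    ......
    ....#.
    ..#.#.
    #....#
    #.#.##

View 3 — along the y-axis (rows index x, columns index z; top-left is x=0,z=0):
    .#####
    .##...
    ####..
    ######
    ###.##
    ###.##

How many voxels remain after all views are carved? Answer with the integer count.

remaining voxels: 39

full grid |V| = 216
after view 1 [z-axis, 24 of 36 cells solid] → remaining = 144
after view 2 [x-axis, 15 of 36 cells solid] → remaining = 59
after view 3 [y-axis, 27 of 36 cells solid] → remaining = 39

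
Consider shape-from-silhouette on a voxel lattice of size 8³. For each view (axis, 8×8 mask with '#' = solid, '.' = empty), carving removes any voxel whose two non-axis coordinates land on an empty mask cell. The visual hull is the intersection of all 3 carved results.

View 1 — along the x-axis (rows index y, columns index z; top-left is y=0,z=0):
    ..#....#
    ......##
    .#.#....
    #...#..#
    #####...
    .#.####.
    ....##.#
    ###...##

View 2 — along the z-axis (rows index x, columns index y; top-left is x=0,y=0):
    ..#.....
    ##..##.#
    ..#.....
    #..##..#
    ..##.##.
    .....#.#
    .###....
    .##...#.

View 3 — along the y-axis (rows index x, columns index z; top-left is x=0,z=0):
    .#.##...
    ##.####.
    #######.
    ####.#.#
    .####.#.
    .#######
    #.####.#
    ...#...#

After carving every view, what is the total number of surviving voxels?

voxel count = 54

full grid |V| = 512
carve view 1 (along x, YZ-mask fill 27/64): 216 voxels remain
carve view 2 (along z, XY-mask fill 23/64): 75 voxels remain
carve view 3 (along y, XZ-mask fill 42/64): 54 voxels remain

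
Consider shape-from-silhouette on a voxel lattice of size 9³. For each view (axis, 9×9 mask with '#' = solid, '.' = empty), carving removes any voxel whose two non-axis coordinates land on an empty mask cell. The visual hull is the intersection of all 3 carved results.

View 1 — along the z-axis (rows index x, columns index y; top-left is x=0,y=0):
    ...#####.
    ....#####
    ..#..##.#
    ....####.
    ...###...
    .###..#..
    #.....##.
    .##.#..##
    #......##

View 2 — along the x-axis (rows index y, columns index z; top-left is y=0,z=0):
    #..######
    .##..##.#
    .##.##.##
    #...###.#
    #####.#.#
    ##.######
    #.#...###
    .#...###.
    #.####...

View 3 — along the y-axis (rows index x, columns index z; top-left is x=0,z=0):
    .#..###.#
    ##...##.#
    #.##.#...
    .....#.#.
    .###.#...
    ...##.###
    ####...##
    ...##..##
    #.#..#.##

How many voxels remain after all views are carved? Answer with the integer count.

initial block: 9^3 = 729
V1 z: intersect with XY mask (36 set) -- 324 left
V2 x: intersect with YZ mask (52 set) -- 206 left
V3 y: intersect with XZ mask (40 set) -- 98 left

voxel count = 98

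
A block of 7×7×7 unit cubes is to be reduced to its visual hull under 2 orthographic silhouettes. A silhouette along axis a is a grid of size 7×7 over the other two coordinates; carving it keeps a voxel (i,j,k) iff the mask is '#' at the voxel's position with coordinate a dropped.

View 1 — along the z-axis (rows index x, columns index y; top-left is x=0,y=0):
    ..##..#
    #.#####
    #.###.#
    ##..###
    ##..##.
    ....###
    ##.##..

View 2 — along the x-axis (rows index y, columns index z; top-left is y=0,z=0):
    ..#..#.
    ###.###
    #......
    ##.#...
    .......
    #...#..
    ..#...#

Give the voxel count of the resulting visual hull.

voxel count = 61

before carving: 343 voxels (7×7×7)
carve view 1 (along z, XY-mask fill 30/49): 210 voxels remain
carve view 2 (along x, YZ-mask fill 16/49): 61 voxels remain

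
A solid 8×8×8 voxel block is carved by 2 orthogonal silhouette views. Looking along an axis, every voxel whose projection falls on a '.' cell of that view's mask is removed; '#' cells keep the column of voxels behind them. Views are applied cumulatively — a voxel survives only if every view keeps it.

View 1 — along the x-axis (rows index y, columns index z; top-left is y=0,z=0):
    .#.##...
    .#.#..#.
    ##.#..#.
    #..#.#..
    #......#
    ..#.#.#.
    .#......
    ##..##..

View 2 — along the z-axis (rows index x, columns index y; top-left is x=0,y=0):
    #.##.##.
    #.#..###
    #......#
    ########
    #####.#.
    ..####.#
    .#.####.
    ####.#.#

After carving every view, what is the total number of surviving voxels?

123 voxels

start: 8×8×8 = 512 voxels
carve view 1 (along x, YZ-mask fill 23/64): 184 voxels remain
carve view 2 (along z, XY-mask fill 42/64): 123 voxels remain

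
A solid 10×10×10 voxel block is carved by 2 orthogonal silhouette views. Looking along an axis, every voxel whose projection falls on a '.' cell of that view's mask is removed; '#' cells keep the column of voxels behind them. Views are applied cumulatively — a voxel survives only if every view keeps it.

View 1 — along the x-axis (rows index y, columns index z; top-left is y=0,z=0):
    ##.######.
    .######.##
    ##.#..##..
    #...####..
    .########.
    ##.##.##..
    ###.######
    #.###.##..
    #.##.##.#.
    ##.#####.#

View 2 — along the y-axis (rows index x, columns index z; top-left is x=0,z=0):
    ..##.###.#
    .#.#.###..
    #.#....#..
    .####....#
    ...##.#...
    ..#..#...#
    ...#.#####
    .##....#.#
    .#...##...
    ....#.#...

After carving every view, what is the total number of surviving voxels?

remaining voxels: 280

initial block: 10^3 = 1000
step 1: project along x, AND mask (69/100) → |grid| = 690
step 2: project along y, AND mask (40/100) → |grid| = 280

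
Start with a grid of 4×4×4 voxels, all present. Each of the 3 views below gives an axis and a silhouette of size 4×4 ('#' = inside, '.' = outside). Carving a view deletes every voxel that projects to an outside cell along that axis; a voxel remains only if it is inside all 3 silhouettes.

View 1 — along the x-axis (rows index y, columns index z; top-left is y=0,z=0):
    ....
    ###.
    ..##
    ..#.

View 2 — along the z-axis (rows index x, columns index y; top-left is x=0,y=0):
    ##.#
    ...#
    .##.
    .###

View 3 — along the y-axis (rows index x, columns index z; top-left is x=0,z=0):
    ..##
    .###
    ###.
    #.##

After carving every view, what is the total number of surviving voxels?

initial block: 4^3 = 64
V1 x: intersect with YZ mask (6 set) -- 24 left
V2 z: intersect with XY mask (9 set) -- 16 left
V3 y: intersect with XZ mask (11 set) -- 12 left

remaining voxels: 12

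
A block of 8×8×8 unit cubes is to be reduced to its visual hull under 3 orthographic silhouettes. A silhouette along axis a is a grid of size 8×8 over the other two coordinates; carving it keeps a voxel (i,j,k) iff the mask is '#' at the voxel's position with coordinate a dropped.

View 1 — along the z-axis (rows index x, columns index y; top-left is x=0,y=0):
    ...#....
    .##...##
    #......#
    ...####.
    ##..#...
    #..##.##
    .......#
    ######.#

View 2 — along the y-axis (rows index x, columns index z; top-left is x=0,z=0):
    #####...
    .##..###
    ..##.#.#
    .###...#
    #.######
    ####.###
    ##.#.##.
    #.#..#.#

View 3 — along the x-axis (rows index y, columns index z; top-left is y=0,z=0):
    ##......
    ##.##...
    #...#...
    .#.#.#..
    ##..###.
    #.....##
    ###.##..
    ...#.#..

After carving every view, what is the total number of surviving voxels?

|visual hull| = 49

initial block: 8^3 = 512
[1] z-view keeps 27 columns → grid now 216
[2] y-view keeps 41 columns → grid now 138
[3] x-view keeps 26 columns → grid now 49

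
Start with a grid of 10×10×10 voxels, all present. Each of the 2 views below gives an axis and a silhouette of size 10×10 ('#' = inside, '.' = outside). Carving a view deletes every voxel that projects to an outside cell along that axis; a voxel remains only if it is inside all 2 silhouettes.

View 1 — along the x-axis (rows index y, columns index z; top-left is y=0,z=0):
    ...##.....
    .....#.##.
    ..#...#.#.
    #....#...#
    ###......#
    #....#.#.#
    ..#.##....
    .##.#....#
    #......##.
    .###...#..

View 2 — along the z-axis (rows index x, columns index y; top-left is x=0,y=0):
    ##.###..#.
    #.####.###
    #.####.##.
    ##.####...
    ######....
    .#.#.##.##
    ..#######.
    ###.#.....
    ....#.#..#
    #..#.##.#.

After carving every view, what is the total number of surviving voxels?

189 voxels

start: 10×10×10 = 1000 voxels
after view 1 [x-axis, 33 of 100 cells solid] → remaining = 330
after view 2 [z-axis, 58 of 100 cells solid] → remaining = 189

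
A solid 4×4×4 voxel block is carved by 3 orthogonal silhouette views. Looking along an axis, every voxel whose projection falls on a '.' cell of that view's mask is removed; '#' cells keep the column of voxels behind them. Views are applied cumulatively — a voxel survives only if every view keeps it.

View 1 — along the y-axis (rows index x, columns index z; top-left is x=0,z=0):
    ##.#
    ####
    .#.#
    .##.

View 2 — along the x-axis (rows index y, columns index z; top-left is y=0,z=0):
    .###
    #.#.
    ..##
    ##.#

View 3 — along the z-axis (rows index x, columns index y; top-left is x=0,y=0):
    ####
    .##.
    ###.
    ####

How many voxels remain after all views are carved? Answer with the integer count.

19 voxels

initial block: 4^3 = 64
after view 1 [y-axis, 11 of 16 cells solid] → remaining = 44
after view 2 [x-axis, 10 of 16 cells solid] → remaining = 27
after view 3 [z-axis, 13 of 16 cells solid] → remaining = 19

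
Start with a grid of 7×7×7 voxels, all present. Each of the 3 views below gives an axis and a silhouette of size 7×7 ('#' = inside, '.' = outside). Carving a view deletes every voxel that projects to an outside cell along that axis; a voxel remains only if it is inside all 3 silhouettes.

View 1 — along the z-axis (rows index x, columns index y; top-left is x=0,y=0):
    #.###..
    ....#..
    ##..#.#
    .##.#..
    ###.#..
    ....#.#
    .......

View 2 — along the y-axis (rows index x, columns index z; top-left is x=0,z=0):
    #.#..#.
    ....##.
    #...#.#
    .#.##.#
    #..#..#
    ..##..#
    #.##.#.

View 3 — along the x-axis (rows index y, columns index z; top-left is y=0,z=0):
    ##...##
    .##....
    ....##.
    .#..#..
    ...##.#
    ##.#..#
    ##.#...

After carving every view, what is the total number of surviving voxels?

start: 7×7×7 = 343 voxels
[1] z-view keeps 18 columns → grid now 126
[2] y-view keeps 22 columns → grid now 56
[3] x-view keeps 20 columns → grid now 21

remaining voxels: 21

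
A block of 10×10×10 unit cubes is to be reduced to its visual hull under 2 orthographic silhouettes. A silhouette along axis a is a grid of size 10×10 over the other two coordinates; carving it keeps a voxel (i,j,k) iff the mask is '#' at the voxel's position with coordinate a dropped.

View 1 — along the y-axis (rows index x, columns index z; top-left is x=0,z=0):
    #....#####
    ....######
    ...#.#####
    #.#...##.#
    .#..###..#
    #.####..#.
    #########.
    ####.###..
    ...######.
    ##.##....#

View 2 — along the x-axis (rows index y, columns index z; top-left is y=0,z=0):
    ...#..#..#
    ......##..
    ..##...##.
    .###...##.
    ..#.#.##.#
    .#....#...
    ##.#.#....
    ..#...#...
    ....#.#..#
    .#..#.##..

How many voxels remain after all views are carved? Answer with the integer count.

initial block: 10^3 = 1000
after view 1 [y-axis, 61 of 100 cells solid] → remaining = 610
after view 2 [x-axis, 34 of 100 cells solid] → remaining = 209

remaining voxels: 209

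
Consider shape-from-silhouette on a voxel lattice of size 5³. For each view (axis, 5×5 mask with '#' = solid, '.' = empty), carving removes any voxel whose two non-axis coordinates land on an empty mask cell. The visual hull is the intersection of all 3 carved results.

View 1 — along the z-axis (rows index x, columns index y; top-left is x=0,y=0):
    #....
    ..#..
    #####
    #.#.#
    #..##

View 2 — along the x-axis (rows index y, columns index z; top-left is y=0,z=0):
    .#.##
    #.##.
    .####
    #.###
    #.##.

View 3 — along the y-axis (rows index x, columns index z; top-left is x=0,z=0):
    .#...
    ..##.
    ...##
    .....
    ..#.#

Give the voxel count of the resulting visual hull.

before carving: 125 voxels (5×5×5)
carve view 1 (along z, XY-mask fill 13/25): 65 voxels remain
carve view 2 (along x, YZ-mask fill 17/25): 44 voxels remain
carve view 3 (along y, XZ-mask fill 7/25): 15 voxels remain

remaining voxels: 15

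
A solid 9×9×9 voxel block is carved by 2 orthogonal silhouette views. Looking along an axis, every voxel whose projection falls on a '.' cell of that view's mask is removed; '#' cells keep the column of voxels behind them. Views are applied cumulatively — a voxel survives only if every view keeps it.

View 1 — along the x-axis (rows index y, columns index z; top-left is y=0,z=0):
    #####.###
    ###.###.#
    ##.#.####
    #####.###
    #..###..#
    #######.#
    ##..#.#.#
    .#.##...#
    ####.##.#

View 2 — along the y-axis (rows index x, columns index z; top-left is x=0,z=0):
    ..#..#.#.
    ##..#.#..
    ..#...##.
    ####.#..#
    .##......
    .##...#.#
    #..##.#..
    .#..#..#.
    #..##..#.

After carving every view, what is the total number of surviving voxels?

before carving: 729 voxels (9×9×9)
step 1: project along x, AND mask (59/81) → |grid| = 531
step 2: project along y, AND mask (33/81) → |grid| = 214

voxel count = 214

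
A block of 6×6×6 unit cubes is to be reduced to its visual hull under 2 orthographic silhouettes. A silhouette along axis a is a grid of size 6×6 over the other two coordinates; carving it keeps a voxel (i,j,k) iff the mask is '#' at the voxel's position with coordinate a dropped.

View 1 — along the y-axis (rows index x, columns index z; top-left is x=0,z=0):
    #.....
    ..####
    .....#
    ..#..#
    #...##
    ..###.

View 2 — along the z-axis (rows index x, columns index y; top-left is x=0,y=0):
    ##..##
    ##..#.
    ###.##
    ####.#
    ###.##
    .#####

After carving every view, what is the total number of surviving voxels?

|visual hull| = 61

start: 6×6×6 = 216 voxels
V1 y: intersect with XZ mask (14 set) -- 84 left
V2 z: intersect with XY mask (27 set) -- 61 left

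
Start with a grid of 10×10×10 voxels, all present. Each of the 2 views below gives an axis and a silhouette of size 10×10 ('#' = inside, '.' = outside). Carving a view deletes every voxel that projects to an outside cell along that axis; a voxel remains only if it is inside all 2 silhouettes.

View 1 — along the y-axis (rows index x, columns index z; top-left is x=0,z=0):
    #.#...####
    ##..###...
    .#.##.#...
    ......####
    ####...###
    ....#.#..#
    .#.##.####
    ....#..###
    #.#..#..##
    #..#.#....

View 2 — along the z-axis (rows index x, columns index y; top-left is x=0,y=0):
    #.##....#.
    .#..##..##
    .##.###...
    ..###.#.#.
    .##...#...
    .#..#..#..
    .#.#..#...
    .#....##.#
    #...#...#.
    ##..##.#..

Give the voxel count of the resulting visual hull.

before carving: 1000 voxels (10×10×10)
after view 1 [y-axis, 48 of 100 cells solid] → remaining = 480
after view 2 [z-axis, 40 of 100 cells solid] → remaining = 186

voxel count = 186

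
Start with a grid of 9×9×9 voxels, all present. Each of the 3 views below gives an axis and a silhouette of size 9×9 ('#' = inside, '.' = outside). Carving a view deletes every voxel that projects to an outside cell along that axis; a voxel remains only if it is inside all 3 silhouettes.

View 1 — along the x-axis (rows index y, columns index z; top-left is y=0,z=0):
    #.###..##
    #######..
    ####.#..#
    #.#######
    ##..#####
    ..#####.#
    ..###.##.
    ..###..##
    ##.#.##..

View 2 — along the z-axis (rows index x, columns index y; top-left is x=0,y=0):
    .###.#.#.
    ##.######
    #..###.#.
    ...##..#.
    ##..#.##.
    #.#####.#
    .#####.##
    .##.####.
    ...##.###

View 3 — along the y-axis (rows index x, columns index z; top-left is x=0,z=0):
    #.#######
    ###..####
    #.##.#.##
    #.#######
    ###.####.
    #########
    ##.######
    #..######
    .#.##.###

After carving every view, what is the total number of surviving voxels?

261 voxels

initial block: 9^3 = 729
after view 1 [x-axis, 55 of 81 cells solid] → remaining = 495
after view 2 [z-axis, 51 of 81 cells solid] → remaining = 316
after view 3 [y-axis, 66 of 81 cells solid] → remaining = 261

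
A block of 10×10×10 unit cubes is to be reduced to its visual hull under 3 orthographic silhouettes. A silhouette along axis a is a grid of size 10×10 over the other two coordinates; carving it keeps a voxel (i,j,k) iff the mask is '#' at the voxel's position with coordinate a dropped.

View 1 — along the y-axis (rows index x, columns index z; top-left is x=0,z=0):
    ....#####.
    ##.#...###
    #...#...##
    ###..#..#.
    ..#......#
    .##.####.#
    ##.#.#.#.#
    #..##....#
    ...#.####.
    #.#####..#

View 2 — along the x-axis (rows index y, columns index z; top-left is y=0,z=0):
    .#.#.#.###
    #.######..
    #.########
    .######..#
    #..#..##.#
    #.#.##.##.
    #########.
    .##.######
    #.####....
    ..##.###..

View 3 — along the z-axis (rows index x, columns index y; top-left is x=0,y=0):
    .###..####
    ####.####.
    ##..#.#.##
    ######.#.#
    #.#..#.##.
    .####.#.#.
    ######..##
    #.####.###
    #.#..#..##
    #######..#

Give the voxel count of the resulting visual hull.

voxel count = 237

start: 10×10×10 = 1000 voxels
  1. axis=1 (XZ plane), |mask|=51  ⇒  voxels=510
  2. axis=0 (YZ plane), |mask|=67  ⇒  voxels=341
  3. axis=2 (XY plane), |mask|=69  ⇒  voxels=237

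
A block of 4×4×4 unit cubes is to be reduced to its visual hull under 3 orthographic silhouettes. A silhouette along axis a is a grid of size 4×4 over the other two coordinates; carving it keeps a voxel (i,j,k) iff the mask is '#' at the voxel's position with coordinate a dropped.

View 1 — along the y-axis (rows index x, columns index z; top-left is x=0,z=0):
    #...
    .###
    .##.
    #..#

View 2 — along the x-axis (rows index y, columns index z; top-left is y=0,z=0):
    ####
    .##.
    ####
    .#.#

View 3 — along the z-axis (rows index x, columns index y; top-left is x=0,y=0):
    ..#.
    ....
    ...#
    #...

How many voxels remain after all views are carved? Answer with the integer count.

full grid |V| = 64
carve view 1 (along y, XZ-mask fill 8/16): 32 voxels remain
carve view 2 (along x, YZ-mask fill 12/16): 24 voxels remain
carve view 3 (along z, XY-mask fill 3/16): 4 voxels remain

4 voxels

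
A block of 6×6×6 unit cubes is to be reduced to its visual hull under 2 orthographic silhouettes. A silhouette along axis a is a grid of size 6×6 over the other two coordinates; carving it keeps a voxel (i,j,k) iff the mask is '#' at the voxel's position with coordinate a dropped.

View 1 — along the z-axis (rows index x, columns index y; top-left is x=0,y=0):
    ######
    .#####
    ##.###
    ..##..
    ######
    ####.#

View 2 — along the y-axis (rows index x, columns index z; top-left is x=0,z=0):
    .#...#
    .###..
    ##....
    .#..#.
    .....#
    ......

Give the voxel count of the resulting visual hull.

before carving: 216 voxels (6×6×6)
carve view 1 (along z, XY-mask fill 29/36): 174 voxels remain
carve view 2 (along y, XZ-mask fill 10/36): 47 voxels remain

|visual hull| = 47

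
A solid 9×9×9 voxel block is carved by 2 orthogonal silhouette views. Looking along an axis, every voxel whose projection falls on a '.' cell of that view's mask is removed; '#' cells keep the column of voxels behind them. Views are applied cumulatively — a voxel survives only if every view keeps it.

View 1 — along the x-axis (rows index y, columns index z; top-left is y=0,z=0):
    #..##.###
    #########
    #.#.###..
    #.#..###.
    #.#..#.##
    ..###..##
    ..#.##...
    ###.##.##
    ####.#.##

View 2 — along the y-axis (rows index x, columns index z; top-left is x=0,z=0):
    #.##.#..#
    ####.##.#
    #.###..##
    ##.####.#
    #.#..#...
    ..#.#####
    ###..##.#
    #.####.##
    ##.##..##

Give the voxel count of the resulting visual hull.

319 voxels

full grid |V| = 729
step 1: project along x, AND mask (52/81) → |grid| = 468
step 2: project along y, AND mask (53/81) → |grid| = 319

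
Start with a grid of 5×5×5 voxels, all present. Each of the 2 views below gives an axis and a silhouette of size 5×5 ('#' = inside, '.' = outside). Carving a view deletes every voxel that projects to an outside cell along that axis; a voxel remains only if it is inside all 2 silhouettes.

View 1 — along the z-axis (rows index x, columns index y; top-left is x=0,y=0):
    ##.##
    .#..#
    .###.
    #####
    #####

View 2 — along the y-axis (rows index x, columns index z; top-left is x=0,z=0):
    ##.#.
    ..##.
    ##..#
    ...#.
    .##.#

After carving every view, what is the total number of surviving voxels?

45 voxels

before carving: 125 voxels (5×5×5)
after view 1 [z-axis, 19 of 25 cells solid] → remaining = 95
after view 2 [y-axis, 12 of 25 cells solid] → remaining = 45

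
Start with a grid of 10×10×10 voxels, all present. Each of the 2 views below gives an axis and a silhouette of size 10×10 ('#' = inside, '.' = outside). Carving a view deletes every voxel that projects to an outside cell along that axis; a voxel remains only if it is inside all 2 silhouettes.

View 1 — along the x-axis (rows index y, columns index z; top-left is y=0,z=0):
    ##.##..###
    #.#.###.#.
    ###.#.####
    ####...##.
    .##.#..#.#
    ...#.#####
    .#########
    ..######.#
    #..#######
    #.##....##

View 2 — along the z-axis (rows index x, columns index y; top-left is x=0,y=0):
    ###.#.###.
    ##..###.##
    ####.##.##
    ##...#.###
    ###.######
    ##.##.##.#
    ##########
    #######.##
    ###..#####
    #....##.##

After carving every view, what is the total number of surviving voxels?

initial block: 10^3 = 1000
  1. axis=0 (YZ plane), |mask|=67  ⇒  voxels=670
  2. axis=2 (XY plane), |mask|=76  ⇒  voxels=514

voxel count = 514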